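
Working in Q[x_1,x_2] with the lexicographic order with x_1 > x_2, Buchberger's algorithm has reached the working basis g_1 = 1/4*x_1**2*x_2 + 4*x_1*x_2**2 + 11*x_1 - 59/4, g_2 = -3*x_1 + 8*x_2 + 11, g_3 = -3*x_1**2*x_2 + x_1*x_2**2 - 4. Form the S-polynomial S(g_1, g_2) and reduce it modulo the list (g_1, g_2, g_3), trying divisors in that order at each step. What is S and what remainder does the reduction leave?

S(g_1, g_2) = 56/3*x_1*x_2**2 + 11/3*x_1*x_2 + 44*x_1 - 59; remainder on division = 448/9*x_2**3 + 704/9*x_2**2 + 1177/9*x_2 + 307/3.

lcm(LM(g_1), LM(g_2)) = x_1**2*x_2.
S = (lcm/LT(g_1))·g_1 − (lcm/LT(g_2))·g_2 = 56/3*x_1*x_2**2 + 11/3*x_1*x_2 + 44*x_1 - 59.
Reduce S modulo (g_1, g_2, g_3) in that order:
  leading term x_1*x_2**2: subtract (-56/9*x_2**2)·g_2 from 56/3*x_1*x_2**2 + 11/3*x_1*x_2 + 44*x_1 - 59 → 11/3*x_1*x_2 + 44*x_1 + 448/9*x_2**3 + 616/9*x_2**2 - 59
  leading term x_1*x_2: subtract (-11/9*x_2)·g_2 from 11/3*x_1*x_2 + 44*x_1 + 448/9*x_2**3 + 616/9*x_2**2 - 59 → 44*x_1 + 448/9*x_2**3 + 704/9*x_2**2 + 121/9*x_2 - 59
  leading term x_1: subtract (-44/3)·g_2 from 44*x_1 + 448/9*x_2**3 + 704/9*x_2**2 + 121/9*x_2 - 59 → 448/9*x_2**3 + 704/9*x_2**2 + 1177/9*x_2 + 307/3
  leading term x_2**3: no divisor's leading term divides it; move 448/9*x_2**3 to the remainder.
  leading term x_2**2: no divisor's leading term divides it; move 704/9*x_2**2 to the remainder.
  leading term x_2: no divisor's leading term divides it; move 1177/9*x_2 to the remainder.
  leading term 1: no divisor's leading term divides it; move 307/3 to the remainder.
The remainder 448/9*x_2**3 + 704/9*x_2**2 + 1177/9*x_2 + 307/3 is nonzero, so it would be added as the next basis element.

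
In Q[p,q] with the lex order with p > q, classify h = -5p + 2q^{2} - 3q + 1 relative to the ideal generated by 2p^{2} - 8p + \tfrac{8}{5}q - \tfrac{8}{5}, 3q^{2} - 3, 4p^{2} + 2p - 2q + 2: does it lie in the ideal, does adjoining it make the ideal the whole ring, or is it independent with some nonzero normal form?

-5p + 2q^{2} - 3q + 1 lies in I (it reduces to 0).

First compute the reduced Gröbner basis of I by Buchberger's algorithm.
f_1 = 2p^{2} - 8p + \tfrac{8}{5}q - \tfrac{8}{5}, LT = p^{2}.
f_2 = 3q^{2} - 3, LT = q^{2}.
f_3 = 4p^{2} + 2p - 2q + 2, LT = p^{2}.

S(f_1,f_2): leading monomials are coprime, so the S-polynomial reduces to 0 (Buchberger's first criterion).
S(f_1,f_3): lcm = p^{2}. S = -\tfrac{9}{2}p + \tfrac{13}{10}q - \tfrac{13}{10}.
  leading term p: no divisor's leading term divides it; move -\tfrac{9}{2}p to the remainder.
  leading term q: no divisor's leading term divides it; move \tfrac{13}{10}q to the remainder.
  leading term 1: no divisor's leading term divides it; move -\tfrac{13}{10} to the remainder.
  remainder -\tfrac{9}{2}p + \tfrac{13}{10}q - \tfrac{13}{10} ≠ 0; add k_4 = -\tfrac{9}{2}p + \tfrac{13}{10}q - \tfrac{13}{10} to the basis.

S(f_2,f_3): leading monomials are coprime, so the S-polynomial reduces to 0 (Buchberger's first criterion).
S(f_1,k_4): lcm = p^{2}. S = \tfrac{13}{45}pq - \tfrac{193}{45}p + \tfrac{4}{5}q - \tfrac{4}{5}.
  leading term pq: subtract (-\tfrac{26}{405}q)·k_4 from \tfrac{13}{45}pq - \tfrac{193}{45}p + \tfrac{4}{5}q - \tfrac{4}{5} → -\tfrac{193}{45}p + \tfrac{169}{2025}q^{2} + \tfrac{1451}{2025}q - \tfrac{4}{5}
  leading term p: subtract (\tfrac{386}{405})·k_4 from -\tfrac{193}{45}p + \tfrac{169}{2025}q^{2} + \tfrac{1451}{2025}q - \tfrac{4}{5} → \tfrac{169}{2025}q^{2} - \tfrac{1058}{2025}q + \tfrac{889}{2025}
  leading term q^{2}: subtract (\tfrac{169}{6075})·f_2 from \tfrac{169}{2025}q^{2} - \tfrac{1058}{2025}q + \tfrac{889}{2025} → -\tfrac{1058}{2025}q + \tfrac{1058}{2025}
  leading term q: no divisor's leading term divides it; move -\tfrac{1058}{2025}q to the remainder.
  leading term 1: no divisor's leading term divides it; move \tfrac{1058}{2025} to the remainder.
  remainder -\tfrac{1058}{2025}q + \tfrac{1058}{2025} ≠ 0; add k_5 = -\tfrac{1058}{2025}q + \tfrac{1058}{2025} to the basis.

S(f_2,k_4): leading monomials are coprime, so the S-polynomial reduces to 0 (Buchberger's first criterion).
S(f_3,k_4): lcm = p^{2}. S = \tfrac{13}{45}pq + \tfrac{19}{90}p - \tfrac{1}{2}q + \tfrac{1}{2}.
  leading term pq: subtract (-\tfrac{26}{405}q)·k_4 from \tfrac{13}{45}pq + \tfrac{19}{90}p - \tfrac{1}{2}q + \tfrac{1}{2} → \tfrac{19}{90}p + \tfrac{169}{2025}q^{2} - \tfrac{2363}{4050}q + \tfrac{1}{2}
  leading term p: subtract (-\tfrac{19}{405})·k_4 from \tfrac{19}{90}p + \tfrac{169}{2025}q^{2} - \tfrac{2363}{4050}q + \tfrac{1}{2} → \tfrac{169}{2025}q^{2} - \tfrac{1058}{2025}q + \tfrac{889}{2025}
  leading term q^{2}: subtract (\tfrac{169}{6075})·f_2 from \tfrac{169}{2025}q^{2} - \tfrac{1058}{2025}q + \tfrac{889}{2025} → -\tfrac{1058}{2025}q + \tfrac{1058}{2025}
  leading term q: subtract (1)·k_5 from -\tfrac{1058}{2025}q + \tfrac{1058}{2025} → 0
  remainder 0.

S(f_1,k_5): leading monomials are coprime, so the S-polynomial reduces to 0 (Buchberger's first criterion).
S(f_2,k_5): lcm = q^{2}. S = q - 1.
  leading term q: subtract (-\tfrac{2025}{1058})·k_5 from q - 1 → 0
  remainder 0.

S(f_3,k_5): leading monomials are coprime, so the S-polynomial reduces to 0 (Buchberger's first criterion).
S(k_4,k_5): leading monomials are coprime, so the S-polynomial reduces to 0 (Buchberger's first criterion).
Every S-polynomial of the final basis reduces to 0, so we have a Gröbner basis.
Inter-reduce: drop elements whose leading term is divisible by another's, tail-reduce, and make monic.
Reduced Gröbner basis: {p, q - 1}.
Label its elements g_1 = p, g_2 = q - 1.

Reduce h = -5p + 2q^{2} - 3q + 1 modulo G:
  leading term p: subtract (-5)·g_1 from -5p + 2q^{2} - 3q + 1 → 2q^{2} - 3q + 1
  leading term q^{2}: subtract (2q)·g_2 from 2q^{2} - 3q + 1 → -q + 1
  leading term q: subtract (-1)·g_2 from -q + 1 → 0
  normal form = 0.
Since the normal form is 0, h ∈ I.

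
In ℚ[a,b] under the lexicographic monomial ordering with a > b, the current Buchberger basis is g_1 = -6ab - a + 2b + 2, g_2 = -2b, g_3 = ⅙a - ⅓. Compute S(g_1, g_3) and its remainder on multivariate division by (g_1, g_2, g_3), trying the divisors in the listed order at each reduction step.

S(g_1, g_3) = ⅙a + 5/3b - ⅓; remainder on division = 0.

lcm(LM(g_1), LM(g_3)) = ab.
S = (lcm/LT(g_1))·g_1 − (lcm/LT(g_3))·g_3 = ⅙a + 5/3b - ⅓.
Reduce S modulo (g_1, g_2, g_3) in that order:
  leading term a: subtract (1)·g_3 from ⅙a + 5/3b - ⅓ → 5/3b
  leading term b: subtract (-⅚)·g_2 from 5/3b → 0
The remainder is 0, so this S-polynomial contributes no new basis element.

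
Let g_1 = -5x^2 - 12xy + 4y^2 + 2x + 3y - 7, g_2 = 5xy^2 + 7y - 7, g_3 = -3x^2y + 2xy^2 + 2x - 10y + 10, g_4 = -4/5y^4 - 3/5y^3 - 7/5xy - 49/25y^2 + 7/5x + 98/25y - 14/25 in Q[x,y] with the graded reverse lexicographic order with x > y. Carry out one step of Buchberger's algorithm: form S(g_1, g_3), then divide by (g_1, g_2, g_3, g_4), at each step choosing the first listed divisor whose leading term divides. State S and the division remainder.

S(g_1, g_3) = 46/15xy^2 - 4/5y^3 - 2/5xy - 3/5y^2 + 2/3x - 29/15y + 10/3; remainder on division = -4/5y^3 - 2/5xy - 3/5y^2 + 2/3x - 467/75y + 572/75.

lcm(LM(g_1), LM(g_3)) = x^2y.
S = (lcm/LT(g_1))·g_1 − (lcm/LT(g_3))·g_3 = 46/15xy^2 - 4/5y^3 - 2/5xy - 3/5y^2 + 2/3x - 29/15y + 10/3.
Reduce S modulo (g_1, g_2, g_3, g_4) in that order:
  leading term xy^2: subtract (46/75)·g_2 from 46/15xy^2 - 4/5y^3 - 2/5xy - 3/5y^2 + 2/3x - 29/15y + 10/3 → -4/5y^3 - 2/5xy - 3/5y^2 + 2/3x - 467/75y + 572/75
  leading term y^3: no divisor's leading term divides it; move -4/5y^3 to the remainder.
  leading term xy: no divisor's leading term divides it; move -2/5xy to the remainder.
  leading term y^2: no divisor's leading term divides it; move -3/5y^2 to the remainder.
  leading term x: no divisor's leading term divides it; move 2/3x to the remainder.
  leading term y: no divisor's leading term divides it; move -467/75y to the remainder.
  leading term 1: no divisor's leading term divides it; move 572/75 to the remainder.
The remainder -4/5y^3 - 2/5xy - 3/5y^2 + 2/3x - 467/75y + 572/75 is nonzero, so it would be added as the next basis element.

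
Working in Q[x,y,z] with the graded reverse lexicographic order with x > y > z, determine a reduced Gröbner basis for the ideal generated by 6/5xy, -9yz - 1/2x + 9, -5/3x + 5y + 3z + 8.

G = {y^2 + 3/2y - 3/50z + 11/25, yz + 1/6y + 1/10z - 11/15, z^2 - 25/2y - 29/6z - 55/3, x - 3y - 9/5z - 24/5}

f_1 = 6/5xy, LT = xy.
f_2 = -9yz - 1/2x + 9, LT = yz.
f_3 = -5/3x + 5y + 3z + 8, LT = x.

S(f_1,f_2): lcm = xyz. S = -1/18x^2 + x.
  leading term x^2: subtract (1/30x)·f_3 from -1/18x^2 + x → -1/6xy - 1/10xz + 11/15x
  leading term xy: subtract (-5/36)·f_1 from -1/6xy - 1/10xz + 11/15x → -1/10xz + 11/15x
  leading term xz: subtract (3/50z)·f_3 from -1/10xz + 11/15x → -3/10yz - 9/50z^2 + 11/15x - 12/25z
  leading term yz: subtract (1/30)·f_2 from -3/10yz - 9/50z^2 + 11/15x - 12/25z → -9/50z^2 + 3/4x - 12/25z - 3/10
  leading term z^2: no divisor's leading term divides it; move -9/50z^2 to the remainder.
  leading term x: subtract (-9/20)·f_3 from 3/4x - 12/25z - 3/10 → 9/4y + 87/100z + 33/10
  leading term y: no divisor's leading term divides it; move 9/4y to the remainder.
  leading term z: no divisor's leading term divides it; move 87/100z to the remainder.
  leading term 1: no divisor's leading term divides it; move 33/10 to the remainder.
  remainder -9/50z^2 + 9/4y + 87/100z + 33/10 ≠ 0; add g_4 = -9/50z^2 + 9/4y + 87/100z + 33/10 to the basis.

S(f_1,f_3): lcm = xy. S = 3y^2 + 9/5yz + 24/5y.
  leading term y^2: no divisor's leading term divides it; move 3y^2 to the remainder.
  leading term yz: subtract (-1/5)·f_2 from 9/5yz + 24/5y → -1/10x + 24/5y + 9/5
  leading term x: subtract (3/50)·f_3 from -1/10x + 24/5y + 9/5 → 9/2y - 9/50z + 33/25
  leading term y: no divisor's leading term divides it; move 9/2y to the remainder.
  leading term z: no divisor's leading term divides it; move -9/50z to the remainder.
  leading term 1: no divisor's leading term divides it; move 33/25 to the remainder.
  remainder 3y^2 + 9/2y - 9/50z + 33/25 ≠ 0; add g_5 = 3y^2 + 9/2y - 9/50z + 33/25 to the basis.

The other S-polynomials (S(f_2,f_3), S(f_1,g_4), S(f_2,g_4), S(f_3,g_4), S(f_1,g_5), S(f_2,g_5), S(f_3,g_5), S(g_4,g_5)) all reduce to 0 modulo the current basis, so we have a Gröbner basis.
Inter-reduce: drop elements whose leading term is divisible by another's, tail-reduce, and make monic.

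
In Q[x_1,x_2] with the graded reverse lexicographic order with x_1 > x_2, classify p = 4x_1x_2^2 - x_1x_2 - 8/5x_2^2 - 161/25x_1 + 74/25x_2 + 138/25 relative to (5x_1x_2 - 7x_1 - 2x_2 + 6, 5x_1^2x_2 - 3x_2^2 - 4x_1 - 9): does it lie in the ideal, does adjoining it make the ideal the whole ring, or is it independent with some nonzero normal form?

4x_1x_2^2 - x_1x_2 - 8/5x_2^2 - 161/25x_1 + 74/25x_2 + 138/25 lies in I (it reduces to 0).

First compute the reduced Gröbner basis of I by Buchberger's algorithm.
f_1 = 5x_1x_2 - 7x_1 - 2x_2 + 6, LT = x_1x_2.
f_2 = 5x_1^2x_2 - 3x_2^2 - 4x_1 - 9, LT = x_1^2x_2.

S(f_1,f_2): lcm = x_1^2x_2. S = -7/5x_1^2 - 2/5x_1x_2 + 3/5x_2^2 + 2x_1 + 9/5.
  reduce S modulo (f_1, f_2):
  remainder -7/5x_1^2 + 3/5x_2^2 + 36/25x_1 - 4/25x_2 + 57/25 ≠ 0; add h_3 = -7/5x_1^2 + 3/5x_2^2 + 36/25x_1 - 4/25x_2 + 57/25 to the basis.

S(f_1,h_3): lcm = x_1^2x_2. S = 3/7x_2^3 - 7/5x_1^2 + 22/35x_1x_2 - 4/35x_2^2 + 6/5x_1 + 57/35x_2.
  reduce S modulo (f_1, f_2, h_3):
  remainder 3/7x_2^3 - 5/7x_2^2 + 16/25x_1 + 51/25x_2 - 531/175 ≠ 0; add h_4 = 3/7x_2^3 - 5/7x_2^2 + 16/25x_1 + 51/25x_2 - 531/175 to the basis.

The other S-polynomials (S(f_2,h_3), S(f_1,h_4), S(f_2,h_4), S(h_3,h_4)) all reduce to 0 modulo the current basis, so we have a Gröbner basis.
Inter-reduce: drop elements whose leading term is divisible by another's, tail-reduce, and make monic.
Reduced Gröbner basis: {x_2^3 - 5/3x_2^2 + 112/75x_1 + 119/25x_2 - 177/25, x_1^2 - 3/7x_2^2 - 36/35x_1 + 4/35x_2 - 57/35, x_1x_2 - 7/5x_1 - 2/5x_2 + 6/5}.
Label its elements g_1 = x_2^3 - 5/3x_2^2 + 112/75x_1 + 119/25x_2 - 177/25, g_2 = x_1^2 - 3/7x_2^2 - 36/35x_1 + 4/35x_2 - 57/35, g_3 = x_1x_2 - 7/5x_1 - 2/5x_2 + 6/5.

Reduce p = 4x_1x_2^2 - x_1x_2 - 8/5x_2^2 - 161/25x_1 + 74/25x_2 + 138/25 modulo G:
  leading term x_1x_2^2: subtract (4x_2)·g_3 from 4x_1x_2^2 - x_1x_2 - 8/5x_2^2 - 161/25x_1 + 74/25x_2 + 138/25 → 23/5x_1x_2 - 161/25x_1 - 46/25x_2 + 138/25
  leading term x_1x_2: subtract (23/5)·g_3 from 23/5x_1x_2 - 161/25x_1 - 46/25x_2 + 138/25 → 0
  normal form = 0.
Since the normal form is 0, p ∈ I.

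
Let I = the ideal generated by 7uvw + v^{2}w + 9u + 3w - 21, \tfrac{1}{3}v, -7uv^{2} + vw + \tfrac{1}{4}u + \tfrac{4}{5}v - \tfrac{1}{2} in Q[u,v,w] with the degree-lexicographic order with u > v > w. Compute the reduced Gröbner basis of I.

f_1 = 7uvw + v^{2}w + 9u + 3w - 21, LT = uvw.
f_2 = \tfrac{1}{3}v, LT = v.
f_3 = -7uv^{2} + vw + \tfrac{1}{4}u + \tfrac{4}{5}v - \tfrac{1}{2}, LT = uv^{2}.

S(f_1,f_2): lcm = uvw. S = \tfrac{1}{7}v^{2}w + \tfrac{9}{7}u + \tfrac{3}{7}w - 3.
  leading term v^{2}w: subtract (\tfrac{3}{7}vw)·f_2 from \tfrac{1}{7}v^{2}w + \tfrac{9}{7}u + \tfrac{3}{7}w - 3 → \tfrac{9}{7}u + \tfrac{3}{7}w - 3
  leading term u: no divisor's leading term divides it; move \tfrac{9}{7}u to the remainder.
  leading term w: no divisor's leading term divides it; move \tfrac{3}{7}w to the remainder.
  leading term 1: no divisor's leading term divides it; move -3 to the remainder.
  remainder \tfrac{9}{7}u + \tfrac{3}{7}w - 3 ≠ 0; add g_4 = \tfrac{9}{7}u + \tfrac{3}{7}w - 3 to the basis.

S(f_1,f_3): lcm = uv^{2}w. S = \tfrac{1}{7}v^{3}w + \tfrac{1}{7}vw^{2} + \tfrac{9}{7}uv + \tfrac{1}{28}uw + \tfrac{19}{35}vw - 3v - \tfrac{1}{14}w.
  leading term v^{3}w: subtract (\tfrac{3}{7}v^{2}w)·f_2 from \tfrac{1}{7}v^{3}w + \tfrac{1}{7}vw^{2} + \tfrac{9}{7}uv + \tfrac{1}{28}uw + \tfrac{19}{35}vw - 3v - \tfrac{1}{14}w → \tfrac{1}{7}vw^{2} + \tfrac{9}{7}uv + \tfrac{1}{28}uw + \tfrac{19}{35}vw - 3v - \tfrac{1}{14}w
  leading term vw^{2}: subtract (\tfrac{3}{7}w^{2})·f_2 from \tfrac{1}{7}vw^{2} + \tfrac{9}{7}uv + \tfrac{1}{28}uw + \tfrac{19}{35}vw - 3v - \tfrac{1}{14}w → \tfrac{9}{7}uv + \tfrac{1}{28}uw + \tfrac{19}{35}vw - 3v - \tfrac{1}{14}w
  leading term uv: subtract (\tfrac{27}{7}u)·f_2 from \tfrac{9}{7}uv + \tfrac{1}{28}uw + \tfrac{19}{35}vw - 3v - \tfrac{1}{14}w → \tfrac{1}{28}uw + \tfrac{19}{35}vw - 3v - \tfrac{1}{14}w
  leading term uw: subtract (\tfrac{1}{36}w)·g_4 from \tfrac{1}{28}uw + \tfrac{19}{35}vw - 3v - \tfrac{1}{14}w → \tfrac{19}{35}vw - \tfrac{1}{84}w^{2} - 3v + \tfrac{1}{84}w
  leading term vw: subtract (\tfrac{57}{35}w)·f_2 from \tfrac{19}{35}vw - \tfrac{1}{84}w^{2} - 3v + \tfrac{1}{84}w → -\tfrac{1}{84}w^{2} - 3v + \tfrac{1}{84}w
  leading term w^{2}: no divisor's leading term divides it; move -\tfrac{1}{84}w^{2} to the remainder.
  leading term v: subtract (-9)·f_2 from -3v + \tfrac{1}{84}w → \tfrac{1}{84}w
  leading term w: no divisor's leading term divides it; move \tfrac{1}{84}w to the remainder.
  remainder -\tfrac{1}{84}w^{2} + \tfrac{1}{84}w ≠ 0; add g_5 = -\tfrac{1}{84}w^{2} + \tfrac{1}{84}w to the basis.

S(f_2,f_3): lcm = uv^{2}. S = \tfrac{1}{7}vw + \tfrac{1}{28}u + \tfrac{4}{35}v - \tfrac{1}{14}.
  leading term vw: subtract (\tfrac{3}{7}w)·f_2 from \tfrac{1}{7}vw + \tfrac{1}{28}u + \tfrac{4}{35}v - \tfrac{1}{14} → \tfrac{1}{28}u + \tfrac{4}{35}v - \tfrac{1}{14}
  leading term u: subtract (\tfrac{1}{36})·g_4 from \tfrac{1}{28}u + \tfrac{4}{35}v - \tfrac{1}{14} → \tfrac{4}{35}v - \tfrac{1}{84}w + \tfrac{1}{84}
  leading term v: subtract (\tfrac{12}{35})·f_2 from \tfrac{4}{35}v - \tfrac{1}{84}w + \tfrac{1}{84} → -\tfrac{1}{84}w + \tfrac{1}{84}
  leading term w: no divisor's leading term divides it; move -\tfrac{1}{84}w to the remainder.
  leading term 1: no divisor's leading term divides it; move \tfrac{1}{84} to the remainder.
  remainder -\tfrac{1}{84}w + \tfrac{1}{84} ≠ 0; add g_6 = -\tfrac{1}{84}w + \tfrac{1}{84} to the basis.

S(f_1,g_4): lcm = uvw. S = \tfrac{1}{7}v^{2}w - \tfrac{1}{3}vw^{2} + \tfrac{7}{3}vw + \tfrac{9}{7}u + \tfrac{3}{7}w - 3.
  leading term v^{2}w: subtract (\tfrac{3}{7}vw)·f_2 from \tfrac{1}{7}v^{2}w - \tfrac{1}{3}vw^{2} + \tfrac{7}{3}vw + \tfrac{9}{7}u + \tfrac{3}{7}w - 3 → -\tfrac{1}{3}vw^{2} + \tfrac{7}{3}vw + \tfrac{9}{7}u + \tfrac{3}{7}w - 3
  leading term vw^{2}: subtract (-w^{2})·f_2 from -\tfrac{1}{3}vw^{2} + \tfrac{7}{3}vw + \tfrac{9}{7}u + \tfrac{3}{7}w - 3 → \tfrac{7}{3}vw + \tfrac{9}{7}u + \tfrac{3}{7}w - 3
  leading term vw: subtract (7w)·f_2 from \tfrac{7}{3}vw + \tfrac{9}{7}u + \tfrac{3}{7}w - 3 → \tfrac{9}{7}u + \tfrac{3}{7}w - 3
  leading term u: subtract (1)·g_4 from \tfrac{9}{7}u + \tfrac{3}{7}w - 3 → 0
  remainder 0.

S(f_2,g_4): leading monomials are coprime, so the S-polynomial reduces to 0 (Buchberger's first criterion).
S(f_3,g_4): lcm = uv^{2}. S = -\tfrac{1}{3}v^{2}w + \tfrac{7}{3}v^{2} - \tfrac{1}{7}vw - \tfrac{1}{28}u - \tfrac{4}{35}v + \tfrac{1}{14}.
  leading term v^{2}w: subtract (-vw)·f_2 from -\tfrac{1}{3}v^{2}w + \tfrac{7}{3}v^{2} - \tfrac{1}{7}vw - \tfrac{1}{28}u - \tfrac{4}{35}v + \tfrac{1}{14} → \tfrac{7}{3}v^{2} - \tfrac{1}{7}vw - \tfrac{1}{28}u - \tfrac{4}{35}v + \tfrac{1}{14}
  leading term v^{2}: subtract (7v)·f_2 from \tfrac{7}{3}v^{2} - \tfrac{1}{7}vw - \tfrac{1}{28}u - \tfrac{4}{35}v + \tfrac{1}{14} → -\tfrac{1}{7}vw - \tfrac{1}{28}u - \tfrac{4}{35}v + \tfrac{1}{14}
  leading term vw: subtract (-\tfrac{3}{7}w)·f_2 from -\tfrac{1}{7}vw - \tfrac{1}{28}u - \tfrac{4}{35}v + \tfrac{1}{14} → -\tfrac{1}{28}u - \tfrac{4}{35}v + \tfrac{1}{14}
  leading term u: subtract (-\tfrac{1}{36})·g_4 from -\tfrac{1}{28}u - \tfrac{4}{35}v + \tfrac{1}{14} → -\tfrac{4}{35}v + \tfrac{1}{84}w - \tfrac{1}{84}
  leading term v: subtract (-\tfrac{12}{35})·f_2 from -\tfrac{4}{35}v + \tfrac{1}{84}w - \tfrac{1}{84} → \tfrac{1}{84}w - \tfrac{1}{84}
  leading term w: subtract (-1)·g_6 from \tfrac{1}{84}w - \tfrac{1}{84} → 0
  remainder 0.

S(f_1,g_5): lcm = uvw^{2}. S = \tfrac{1}{7}v^{2}w^{2} + uvw + \tfrac{9}{7}uw + \tfrac{3}{7}w^{2} - 3w.
  leading term v^{2}w^{2}: subtract (\tfrac{3}{7}vw^{2})·f_2 from \tfrac{1}{7}v^{2}w^{2} + uvw + \tfrac{9}{7}uw + \tfrac{3}{7}w^{2} - 3w → uvw + \tfrac{9}{7}uw + \tfrac{3}{7}w^{2} - 3w
  leading term uvw: subtract (\tfrac{1}{7})·f_1 from uvw + \tfrac{9}{7}uw + \tfrac{3}{7}w^{2} - 3w → -\tfrac{1}{7}v^{2}w + \tfrac{9}{7}uw + \tfrac{3}{7}w^{2} - \tfrac{9}{7}u - \tfrac{24}{7}w + 3
  leading term v^{2}w: subtract (-\tfrac{3}{7}vw)·f_2 from -\tfrac{1}{7}v^{2}w + \tfrac{9}{7}uw + \tfrac{3}{7}w^{2} - \tfrac{9}{7}u - \tfrac{24}{7}w + 3 → \tfrac{9}{7}uw + \tfrac{3}{7}w^{2} - \tfrac{9}{7}u - \tfrac{24}{7}w + 3
  leading term uw: subtract (w)·g_4 from \tfrac{9}{7}uw + \tfrac{3}{7}w^{2} - \tfrac{9}{7}u - \tfrac{24}{7}w + 3 → -\tfrac{9}{7}u - \tfrac{3}{7}w + 3
  leading term u: subtract (-1)·g_4 from -\tfrac{9}{7}u - \tfrac{3}{7}w + 3 → 0
  remainder 0.

S(f_2,g_5): leading monomials are coprime, so the S-polynomial reduces to 0 (Buchberger's first criterion).
S(f_3,g_5): leading monomials are coprime, so the S-polynomial reduces to 0 (Buchberger's first criterion).
S(g_4,g_5): leading monomials are coprime, so the S-polynomial reduces to 0 (Buchberger's first criterion).
S(f_1,g_6): lcm = uvw. S = \tfrac{1}{7}v^{2}w + uv + \tfrac{9}{7}u + \tfrac{3}{7}w - 3.
  leading term v^{2}w: subtract (\tfrac{3}{7}vw)·f_2 from \tfrac{1}{7}v^{2}w + uv + \tfrac{9}{7}u + \tfrac{3}{7}w - 3 → uv + \tfrac{9}{7}u + \tfrac{3}{7}w - 3
  leading term uv: subtract (3u)·f_2 from uv + \tfrac{9}{7}u + \tfrac{3}{7}w - 3 → \tfrac{9}{7}u + \tfrac{3}{7}w - 3
  leading term u: subtract (1)·g_4 from \tfrac{9}{7}u + \tfrac{3}{7}w - 3 → 0
  remainder 0.

S(f_2,g_6): leading monomials are coprime, so the S-polynomial reduces to 0 (Buchberger's first criterion).
S(f_3,g_6): leading monomials are coprime, so the S-polynomial reduces to 0 (Buchberger's first criterion).
S(g_4,g_6): leading monomials are coprime, so the S-polynomial reduces to 0 (Buchberger's first criterion).
S(g_5,g_6): lcm = w^{2}. S = 0.
  remainder 0.

Every S-polynomial of the final basis reduces to 0, so we have a Gröbner basis.
Inter-reduce: drop elements whose leading term is divisible by another's, tail-reduce, and make monic.

G = {u - 2, v, w - 1}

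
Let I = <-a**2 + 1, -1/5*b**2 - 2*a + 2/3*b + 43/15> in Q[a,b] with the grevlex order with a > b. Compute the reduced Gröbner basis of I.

G = {a**2 - 1, b**2 + 10*a - 10/3*b - 43/3}

f_1 = -a**2 + 1, LT = a**2.
f_2 = -1/5*b**2 - 2*a + 2/3*b + 43/15, LT = b**2.

The S-polynomials (S(f_1,f_2)) all reduce to 0 modulo the current basis, so we have a Gröbner basis.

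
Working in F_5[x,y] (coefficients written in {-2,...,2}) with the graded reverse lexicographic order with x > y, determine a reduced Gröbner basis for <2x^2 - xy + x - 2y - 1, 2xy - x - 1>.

f_1 = 2x^2 - xy + x - 2y - 1, LT = x^2.
f_2 = 2xy - x - 1, LT = xy.

S(f_1,f_2): lcm = x^2y. S = 2xy^2 - 2x^2 - 2xy - y^2 - 2x + 2y.
  leading term xy^2: subtract (y)·f_2 from 2xy^2 - 2x^2 - 2xy - y^2 - 2x + 2y → -2x^2 - xy - y^2 - 2x - 2y
  leading term x^2: subtract (-1)·f_1 from -2x^2 - xy - y^2 - 2x - 2y → -2xy - y^2 - x + y - 1
  leading term xy: subtract (-1)·f_2 from -2xy - y^2 - x + y - 1 → -y^2 - 2x + y - 2
  leading term y^2: no divisor's leading term divides it; move -y^2 to the remainder.
  leading term x: no divisor's leading term divides it; move -2x to the remainder.
  leading term y: no divisor's leading term divides it; move y to the remainder.
  leading term 1: no divisor's leading term divides it; move -2 to the remainder.
  remainder -y^2 - 2x + y - 2 ≠ 0; add g_3 = -y^2 - 2x + y - 2 to the basis.

The other S-polynomials (S(f_1,g_3), S(f_2,g_3)) all reduce to 0 modulo the current basis, so we have a Gröbner basis.

G = {x^2 - x - y - 2, xy + 2x + 2, y^2 + 2x - y + 2}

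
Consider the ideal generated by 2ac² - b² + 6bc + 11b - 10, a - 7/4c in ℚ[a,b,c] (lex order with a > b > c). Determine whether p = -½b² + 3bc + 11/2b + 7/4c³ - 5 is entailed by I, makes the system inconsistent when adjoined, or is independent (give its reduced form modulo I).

First compute the reduced Gröbner basis of I by Buchberger's algorithm.
f_1 = 2ac² - b² + 6bc + 11b - 10, LT = ac².
f_2 = a - 7/4c, LT = a.

S(f_1,f_2): lcm = ac². S = -½b² + 3bc + 11/2b + 7/4c³ - 5.
  reduce S modulo (f_1, f_2):
  remainder -½b² + 3bc + 11/2b + 7/4c³ - 5 ≠ 0; add h_3 = -½b² + 3bc + 11/2b + 7/4c³ - 5 to the basis.

The other S-polynomials (S(f_1,h_3), S(f_2,h_3)) all reduce to 0 modulo the current basis, so we have a Gröbner basis.
Inter-reduce: drop elements whose leading term is divisible by another's, tail-reduce, and make monic.
Reduced Gröbner basis: {a - 7/4c, b² - 6bc - 11b - 7/2c³ + 10}.
Label its elements g_1 = a - 7/4c, g_2 = b² - 6bc - 11b - 7/2c³ + 10.

Reduce p = -½b² + 3bc + 11/2b + 7/4c³ - 5 modulo G:
  leading term b²: subtract (-½)·g_2 from -½b² + 3bc + 11/2b + 7/4c³ - 5 → 0
  normal form = 0.
Since the normal form is 0, p ∈ I.

The remainder on division by a Gröbner basis is unique — it is the normal form.

-½b² + 3bc + 11/2b + 7/4c³ - 5 lies in I (it reduces to 0).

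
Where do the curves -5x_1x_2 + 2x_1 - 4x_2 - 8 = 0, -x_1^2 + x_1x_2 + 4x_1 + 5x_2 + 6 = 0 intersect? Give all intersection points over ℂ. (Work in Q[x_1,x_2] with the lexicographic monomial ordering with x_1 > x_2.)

Compute a lex Gröbner basis by Buchberger's algorithm.
f_1 = -5x_1x_2 + 2x_1 - 4x_2 - 8, LT = x_1x_2.
f_2 = -x_1^2 + x_1x_2 + 4x_1 + 5x_2 + 6, LT = x_1^2.

S(f_1,f_2): lcm = x_1^2x_2. S = -2/5x_1^2 + x_1x_2^2 + 24/5x_1x_2 + 8/5x_1 + 5x_2^2 + 6x_2.
  reduce S modulo (f_1, f_2):
  remainder 48/25x_1 + 21/5x_2^2 - 36/25x_2 - 252/25 ≠ 0; add h_3 = 48/25x_1 + 21/5x_2^2 - 36/25x_2 - 252/25 to the basis.

S(f_1,h_3): lcm = x_1x_2. S = -2/5x_1 - 35/16x_2^3 + 3/4x_2^2 + 121/20x_2 + 8/5.
  reduce S modulo (f_1, f_2, h_3):
  remainder -35/16x_2^3 + 13/8x_2^2 + 23/4x_2 - 1/2 ≠ 0; add h_4 = -35/16x_2^3 + 13/8x_2^2 + 23/4x_2 - 1/2 to the basis.

The other S-polynomials (S(f_2,h_3), S(f_1,h_4), S(f_2,h_4), S(h_3,h_4)) all reduce to 0 modulo the current basis, so we have a Gröbner basis.
Inter-reduce: drop elements whose leading term is divisible by another's, tail-reduce, and make monic.
Reduced Gröbner basis: {x_1 + 35/16x_2^2 - 3/4x_2 - 21/4, x_2^3 - 26/35x_2^2 - 92/35x_2 + 8/35}.

From the last basis element, x_2^3 - 26/35x_2^2 - 92/35x_2 + 8/35 = 0, so x_2 takes values in {2, -22/35 + 4*sqrt(39)/35, -4*sqrt(39)/35 - 22/35}. Each choice, substituted upward through the basis, yields the corresponding point(s) of the solution set.
  x_2 = 2: the earlier basis element becomes x_1 + 2 = 0, giving x_1 = -2 — point (-2, 2).
  x_2 = -22/35 + 4*sqrt(39)/35: the earlier basis element becomes x_1 - 14/5 - 2*sqrt(39)/5 = 0, giving x_1 = 2*sqrt(39)/5 + 14/5 — point (2*sqrt(39)/5 + 14/5, -22/35 + 4*sqrt(39)/35).
  x_2 = -4*sqrt(39)/35 - 22/35: the earlier basis element becomes x_1 - 14/5 + 2*sqrt(39)/5 = 0, giving x_1 = 14/5 - 2*sqrt(39)/5 — point (14/5 - 2*sqrt(39)/5, -4*sqrt(39)/35 - 22/35).

{(-2, 2), (2*sqrt(39)/5 + 14/5, -22/35 + 4*sqrt(39)/35), (14/5 - 2*sqrt(39)/5, -4*sqrt(39)/35 - 22/35)}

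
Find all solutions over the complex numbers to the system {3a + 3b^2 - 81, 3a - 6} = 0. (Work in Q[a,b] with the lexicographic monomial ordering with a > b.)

Compute a lex Gröbner basis by Buchberger's algorithm.
f_1 = 3a + 3b^2 - 81, LT = a.
f_2 = 3a - 6, LT = a.

S(f_1,f_2): lcm = a. S = b^2 - 25.
  leading term b^2: no divisor's leading term divides it; move b^2 to the remainder.
  leading term 1: no divisor's leading term divides it; move -25 to the remainder.
  remainder b^2 - 25 ≠ 0; add h_3 = b^2 - 25 to the basis.

S(f_1,h_3): leading monomials are coprime, so the S-polynomial reduces to 0 (Buchberger's first criterion).
S(f_2,h_3): leading monomials are coprime, so the S-polynomial reduces to 0 (Buchberger's first criterion).
Every S-polynomial of the final basis reduces to 0, so we have a Gröbner basis.
Inter-reduce: drop elements whose leading term is divisible by another's, tail-reduce, and make monic.
Reduced Gröbner basis: {a - 2, b^2 - 25}.

From the last basis element, b^2 - 25 = 0, so b takes values in {-5, 5}. Each choice, substituted upward through the basis, yields the corresponding point(s) of the solution set.
  b = -5: the earlier basis element becomes a - 2 = 0, giving a = 2 — point (2, -5).
  b = 5: the earlier basis element becomes a - 2 = 0, giving a = 2 — point (2, 5).
A lex Gröbner basis triangularizes the system, enabling back-substitution.

{(2, -5), (2, 5)}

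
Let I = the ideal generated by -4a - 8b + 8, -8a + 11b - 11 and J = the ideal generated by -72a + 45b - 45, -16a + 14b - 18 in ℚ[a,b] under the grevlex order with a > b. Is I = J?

No, the ideals differ.

Since reduced Gröbner bases are canonical representatives of ideals under a given ordering, it suffices to compute and compare them.
Buchberger on the first generating set:
f_1 = -4a - 8b + 8, LT = a.
f_2 = -8a + 11b - 11, LT = a.

S(f_1,f_2): lcm = a. S = 27/8b - 27/8.
  reduce S modulo (f_1, f_2):
  remainder 27/8b - 27/8 ≠ 0; add g_3 = 27/8b - 27/8 to the basis.

The other S-polynomials (S(f_1,g_3), S(f_2,g_3)) all reduce to 0 modulo the current basis, so we have a Gröbner basis.
Inter-reduce: drop elements whose leading term is divisible by another's, tail-reduce, and make monic.
Reduced Gröbner basis: {a, b - 1}.

Buchberger on the second generating set:
h_1 = -72a + 45b - 45, LT = a.
h_2 = -16a + 14b - 18, LT = a.

S(h_1,h_2): lcm = a. S = ¼b - ½.
  reduce S modulo (h_1, h_2):
  remainder ¼b - ½ ≠ 0; add k_3 = ¼b - ½ to the basis.

The other S-polynomials (S(h_1,k_3), S(h_2,k_3)) all reduce to 0 modulo the current basis, so we have a Gröbner basis.
Inter-reduce: drop elements whose leading term is divisible by another's, tail-reduce, and make monic.
Reduced Gröbner basis: {a - ⅝, b - 2}.

The bases are distinct; the ideals are different.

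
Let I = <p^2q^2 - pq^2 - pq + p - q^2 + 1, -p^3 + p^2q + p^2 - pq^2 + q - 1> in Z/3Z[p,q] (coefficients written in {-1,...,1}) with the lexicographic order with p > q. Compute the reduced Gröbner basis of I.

G = {p^2 - pq - q^7 + q^6 - q^4 + q^3, pq^2 + pq + p - q^6 + q^5 - q^2 + 1, q^8 - q^7 + q^6 + q^5 + q^4 + q^2 - 1}

This is the nonlinear analogue of row-reducing a linear system.

f_1 = p^2q^2 - pq^2 - pq + p - q^2 + 1, LT = p^2q^2.
f_2 = -p^3 + p^2q + p^2 - pq^2 + q - 1, LT = p^3.

S(f_1,f_2): lcm = p^3q^2. S = p^2q^3 - p^2q + p^2 - pq^4 - pq^2 + p + q^3 - q^2.
  reduce S modulo (f_1, f_2):
  remainder -p^2q + p^2 - pq^4 + pq^3 - pq + p - q^3 - q^2 - q ≠ 0; add g_3 = -p^2q + p^2 - pq^4 + pq^3 - pq + p - q^3 - q^2 - q to the basis.

S(f_1,g_3): lcm = p^2q^2. S = p^2q - pq^5 + pq^4 + pq^2 + p - q^4 - q^3 + q^2 + 1.
  reduce S modulo (f_1, f_2, g_3):
  remainder p^2 - pq^5 + pq^3 + pq^2 - pq - p - q^4 + q^3 - q + 1 ≠ 0; add g_4 = p^2 - pq^5 + pq^3 + pq^2 - pq - p - q^4 + q^3 - q + 1 to the basis.

S(f_2,g_3): lcm = p^3q. S = p^3 - p^2q^4 + p^2q^3 - p^2q^2 + p^2q + p^2 - pq^2 - pq - q^2 + q.
  reduce S modulo (f_1, f_2, g_3, g_4):
  remainder pq^5 + pq^3 + pq^2 - pq + p + q^3 - 1 ≠ 0; add g_5 = pq^5 + pq^3 + pq^2 - pq + p + q^3 - 1 to the basis.

S(f_1,g_4): lcm = p^2q^2. S = pq^7 - pq^5 - pq^4 + pq^3 - pq + p + q^6 - q^5 + q^3 + q^2 + 1.
  reduce S modulo (f_1, f_2, g_3, g_4, g_5):
  remainder pq^4 + pq^3 + pq^2 + q^6 + q^5 - q^2 - 1 ≠ 0; add g_6 = pq^4 + pq^3 + pq^2 + q^6 + q^5 - q^2 - 1 to the basis.

S(f_2,g_4): lcm = p^3. S = p^2q^5 - p^2q^3 - p^2q^2 + pq^4 - pq^3 + pq^2 + pq - p - q + 1.
  reduce S modulo (f_1, f_2, g_3, g_4, g_5, g_6):
  remainder -pq^2 - pq - p + q^6 - q^5 + q^2 - 1 ≠ 0; add g_7 = -pq^2 - pq - p + q^6 - q^5 + q^2 - 1 to the basis.

S(g_4,g_5): lcm = p^2q^5. S = -p^2q^3 - p^2q^2 + p^2q - p^2 - pq^10 + pq^8 + pq^7 - pq^6 - pq^5 - pq^3 + p - q^9 + q^8 - q^6 + q^5.
  reduce S modulo (f_1, f_2, g_3, g_4, g_5, g_6, g_7):
  remainder -q^9 - q^8 + q^7 + q^4 - q^3 + q^2 + q - 1 ≠ 0; add g_8 = -q^9 - q^8 + q^7 + q^4 - q^3 + q^2 + q - 1 to the basis.

S(g_4,g_6): lcm = p^2q^4. S = -p^2q^3 - p^2q^2 - pq^9 + pq^7 + pq^5 - pq^4 + pq^2 + p - q^8 + q^7 - q^5 + q^4.
  reduce S modulo (f_1, f_2, g_3, g_4, g_5, g_6, g_7, g_8):
  remainder -q^8 + q^7 - q^6 - q^5 - q^4 - q^2 + 1 ≠ 0; add g_9 = -q^8 + q^7 - q^6 - q^5 - q^4 - q^2 + 1 to the basis.

The other S-polynomials (S(g_3,g_4), S(f_1,g_5), S(f_2,g_5), S(g_3,g_5), S(f_1,g_6), S(f_2,g_6), S(g_3,g_6), S(g_5,g_6), S(f_1,g_7), S(f_2,g_7), S(g_3,g_7), S(g_4,g_7), S(g_5,g_7), S(g_6,g_7), S(f_1,g_8), S(f_2,g_8), S(g_3,g_8), S(g_4,g_8), S(g_5,g_8), S(g_6,g_8), S(g_7,g_8), S(f_1,g_9), S(f_2,g_9), S(g_3,g_9), S(g_4,g_9), S(g_5,g_9), S(g_6,g_9), S(g_7,g_9), S(g_8,g_9)) all reduce to 0 modulo the current basis, so we have a Gröbner basis.
Inter-reduce: drop elements whose leading term is divisible by another's, tail-reduce, and make monic.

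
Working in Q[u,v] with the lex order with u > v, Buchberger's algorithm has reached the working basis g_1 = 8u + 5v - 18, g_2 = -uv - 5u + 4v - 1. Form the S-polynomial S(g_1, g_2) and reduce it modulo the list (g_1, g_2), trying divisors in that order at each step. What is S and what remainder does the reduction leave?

lcm(LM(g_1), LM(g_2)) = uv.
S = (lcm/LT(g_1))·g_1 − (lcm/LT(g_2))·g_2 = -5u + \tfrac{5}{8}v^{2} + \tfrac{7}{4}v - 1.
Reduce S modulo (g_1, g_2) in that order:
  leading term u: subtract (-\tfrac{5}{8})·g_1 from -5u + \tfrac{5}{8}v^{2} + \tfrac{7}{4}v - 1 → \tfrac{5}{8}v^{2} + \tfrac{39}{8}v - \tfrac{49}{4}
  leading term v^{2}: no divisor's leading term divides it; move \tfrac{5}{8}v^{2} to the remainder.
  leading term v: no divisor's leading term divides it; move \tfrac{39}{8}v to the remainder.
  leading term 1: no divisor's leading term divides it; move -\tfrac{49}{4} to the remainder.
The remainder \tfrac{5}{8}v^{2} + \tfrac{39}{8}v - \tfrac{49}{4} is nonzero, so it would be added as the next basis element.

S(g_1, g_2) = -5u + \tfrac{5}{8}v^{2} + \tfrac{7}{4}v - 1; remainder on division = \tfrac{5}{8}v^{2} + \tfrac{39}{8}v - \tfrac{49}{4}.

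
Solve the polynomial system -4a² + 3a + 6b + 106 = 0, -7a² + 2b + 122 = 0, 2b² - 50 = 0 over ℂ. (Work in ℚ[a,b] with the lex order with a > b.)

{(-4, -5)}

Compute a lex Gröbner basis by Buchberger's algorithm.
f_1 = -4a² + 3a + 6b + 106, LT = a².
f_2 = -7a² + 2b + 122, LT = a².
f_3 = 2b² - 50, LT = b².

S(f_1,f_2): lcm = a². S = -¾a - 17/14b - 127/14.
  reduce S modulo (f_1, f_2, f_3):
  remainder -¾a - 17/14b - 127/14 ≠ 0; add h_4 = -¾a - 17/14b - 127/14 to the basis.

S(f_1,h_4): lcm = a². S = -34/21ab - 1079/84a - 3/2b - 53/2.
  reduce S modulo (f_1, f_2, f_3, h_4):
  remainder 17146/441b + 85730/441 ≠ 0; add h_5 = 17146/441b + 85730/441 to the basis.

The other S-polynomials (S(f_1,f_3), S(f_2,f_3), S(f_2,h_4), S(f_3,h_4), S(f_1,h_5), S(f_2,h_5), S(f_3,h_5), S(h_4,h_5)) all reduce to 0 modulo the current basis, so we have a Gröbner basis.
Inter-reduce: drop elements whose leading term is divisible by another's, tail-reduce, and make monic.
Reduced Gröbner basis: {a + 4, b + 5}.

Elimination: the polynomial b + 5 lies in the elimination ideal for b, so b ∈ {-5}. For each such b, the remaining basis elements (now univariate) give the rest of the solution.
  b = -5: the earlier basis element becomes a + 4 = 0, giving a = -4 — point (-4, -5).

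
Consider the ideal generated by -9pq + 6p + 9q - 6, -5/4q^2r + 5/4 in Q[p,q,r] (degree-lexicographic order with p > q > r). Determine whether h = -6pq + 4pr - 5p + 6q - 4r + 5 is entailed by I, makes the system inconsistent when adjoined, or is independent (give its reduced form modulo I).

-6pq + 4pr - 5p + 6q - 4r + 5 lies in I (it reduces to 0).

First compute the reduced Gröbner basis of I by Buchberger's algorithm.
f_1 = -9pq + 6p + 9q - 6, LT = pq.
f_2 = -5/4q^2r + 5/4, LT = q^2r.

S(f_1,f_2): lcm = pq^2r. S = -2/3pqr - q^2r + 2/3qr + p.
  leading term pqr: subtract (2/27r)·f_1 from -2/3pqr - q^2r + 2/3qr + p → -q^2r - 4/9pr + p + 4/9r
  leading term q^2r: subtract (4/5)·f_2 from -q^2r - 4/9pr + p + 4/9r → -4/9pr + p + 4/9r - 1
  leading term pr: no divisor's leading term divides it; move -4/9pr to the remainder.
  leading term p: no divisor's leading term divides it; move p to the remainder.
  leading term r: no divisor's leading term divides it; move 4/9r to the remainder.
  leading term 1: no divisor's leading term divides it; move -1 to the remainder.
  remainder -4/9pr + p + 4/9r - 1 ≠ 0; add k_3 = -4/9pr + p + 4/9r - 1 to the basis.

The other S-polynomials (S(f_1,k_3), S(f_2,k_3)) all reduce to 0 modulo the current basis, so we have a Gröbner basis.
Inter-reduce: drop elements whose leading term is divisible by another's, tail-reduce, and make monic.
Reduced Gröbner basis: {q^2r - 1, pq - 2/3p - q + 2/3, pr - 9/4p - r + 9/4}.
Label its elements g_1 = q^2r - 1, g_2 = pq - 2/3p - q + 2/3, g_3 = pr - 9/4p - r + 9/4.

Reduce h = -6pq + 4pr - 5p + 6q - 4r + 5 modulo G:
  leading term pq: subtract (-6)·g_2 from -6pq + 4pr - 5p + 6q - 4r + 5 → 4pr - 9p - 4r + 9
  leading term pr: subtract (4)·g_3 from 4pr - 9p - 4r + 9 → 0
  normal form = 0.
Since the normal form is 0, h ∈ I.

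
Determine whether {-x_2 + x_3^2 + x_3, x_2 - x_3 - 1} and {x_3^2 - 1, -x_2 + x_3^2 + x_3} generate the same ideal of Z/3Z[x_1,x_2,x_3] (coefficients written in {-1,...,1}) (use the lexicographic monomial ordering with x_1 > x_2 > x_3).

Yes, the ideals are equal.

Equality of ideals is decidable: compute both reduced Gröbner bases (unique for the ordering) and check whether they agree.
Buchberger on the first generating set:
f_1 = -x_2 + x_3^2 + x_3, LT = x_2.
f_2 = x_2 - x_3 - 1, LT = x_2.

S(f_1,f_2): lcm = x_2. S = -x_3^2 + 1.
  leading term x_3^2: no divisor's leading term divides it; move -x_3^2 to the remainder.
  leading term 1: no divisor's leading term divides it; move 1 to the remainder.
  remainder -x_3^2 + 1 ≠ 0; add g_3 = -x_3^2 + 1 to the basis.

S(f_1,g_3): leading monomials are coprime, so the S-polynomial reduces to 0 (Buchberger's first criterion).
S(f_2,g_3): leading monomials are coprime, so the S-polynomial reduces to 0 (Buchberger's first criterion).
Every S-polynomial of the final basis reduces to 0, so we have a Gröbner basis.
Inter-reduce: drop elements whose leading term is divisible by another's, tail-reduce, and make monic.
Reduced Gröbner basis: {x_2 - x_3 - 1, x_3^2 - 1}.

Buchberger on the second generating set:
h_1 = x_3^2 - 1, LT = x_3^2.
h_2 = -x_2 + x_3^2 + x_3, LT = x_2.

S(h_1,h_2): leading monomials are coprime, so the S-polynomial reduces to 0 (Buchberger's first criterion).
Every S-polynomial of the final basis reduces to 0, so we have a Gröbner basis.
Inter-reduce: drop elements whose leading term is divisible by another's, tail-reduce, and make monic.
Reduced Gröbner basis: {x_2 - x_3 - 1, x_3^2 - 1}.

These coincide, so the ideals are equal.
The same test decides containment: I ⊆ J iff every generator of I reduces to 0 modulo a Gröbner basis of J.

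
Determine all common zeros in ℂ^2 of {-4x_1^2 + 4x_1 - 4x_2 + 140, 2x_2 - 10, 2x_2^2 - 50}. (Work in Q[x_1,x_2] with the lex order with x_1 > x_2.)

{(-5, 5), (6, 5)}

Compute a lex Gröbner basis by Buchberger's algorithm.
f_1 = -4x_1^2 + 4x_1 - 4x_2 + 140, LT = x_1^2.
f_2 = 2x_2 - 10, LT = x_2.
f_3 = 2x_2^2 - 50, LT = x_2^2.

The S-polynomials (S(f_1,f_2), S(f_1,f_3), S(f_2,f_3)) all reduce to 0 modulo the current basis, so we have a Gröbner basis.
Inter-reduce: drop elements whose leading term is divisible by another's, tail-reduce, and make monic.
Reduced Gröbner basis: {x_1^2 - x_1 - 30, x_2 - 5}.

The lex basis is triangular: the last element involves only x_2. Solving x_2 - 5 = 0 gives x_2 ∈ {5}; substituting each value into the earlier elements determines the remaining variables.
  x_2 = 5: the earlier basis element becomes x_1^2 - x_1 - 30 = 0, giving x_1 = -5, 6 — points (-5, 5), (6, 5).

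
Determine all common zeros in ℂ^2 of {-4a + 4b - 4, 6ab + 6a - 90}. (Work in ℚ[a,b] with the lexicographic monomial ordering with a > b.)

{(-5, -4), (3, 4)}

Compute a lex Gröbner basis by Buchberger's algorithm.
f_1 = -4a + 4b - 4, LT = a.
f_2 = 6ab + 6a - 90, LT = ab.

S(f_1,f_2): lcm = ab. S = -a - b² + b + 15.
  leading term a: subtract (¼)·f_1 from -a - b² + b + 15 → -b² + 16
  leading term b²: no divisor's leading term divides it; move -b² to the remainder.
  leading term 1: no divisor's leading term divides it; move 16 to the remainder.
  remainder -b² + 16 ≠ 0; add h_3 = -b² + 16 to the basis.

The other S-polynomials (S(f_1,h_3), S(f_2,h_3)) all reduce to 0 modulo the current basis, so we have a Gröbner basis.
Inter-reduce: drop elements whose leading term is divisible by another's, tail-reduce, and make monic.
Reduced Gröbner basis: {a - b + 1, b² - 16}.

Elimination: the polynomial b² - 16 lies in the elimination ideal for b, so b ∈ {-4, 4}. For each such b, the remaining basis elements (now univariate) give the rest of the solution.
  b = -4: the earlier basis element becomes a + 5 = 0, giving a = -5 — point (-5, -4).
  b = 4: the earlier basis element becomes a - 3 = 0, giving a = 3 — point (3, 4).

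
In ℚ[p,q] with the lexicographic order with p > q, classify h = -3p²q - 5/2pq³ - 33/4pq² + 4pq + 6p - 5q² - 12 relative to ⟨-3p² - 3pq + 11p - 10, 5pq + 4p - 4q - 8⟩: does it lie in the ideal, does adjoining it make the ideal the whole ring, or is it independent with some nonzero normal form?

-3p²q - 5/2pq³ - 33/4pq² + 4pq + 6p - 5q² - 12 is independent of I; its normal form modulo I is -34/3q² - 45/2q.

First compute the reduced Gröbner basis of I by Buchberger's algorithm.
f_1 = -3p² - 3pq + 11p - 10, LT = p².
f_2 = 5pq + 4p - 4q - 8, LT = pq.

S(f_1,f_2): lcm = p²q. S = -⅘p² + pq² - 43/15pq + 8/5p + 10/3q.
  leading term p²: subtract (4/15)·f_1 from -⅘p² + pq² - 43/15pq + 8/5p + 10/3q → pq² - 31/15pq - 4/3p + 10/3q + 8/3
  leading term pq²: subtract (⅕q)·f_2 from pq² - 31/15pq - 4/3p + 10/3q + 8/3 → -43/15pq - 4/3p + ⅘q² + 74/15q + 8/3
  leading term pq: subtract (-43/75)·f_2 from -43/15pq - 4/3p + ⅘q² + 74/15q + 8/3 → 24/25p + ⅘q² + 66/25q - 48/25
  leading term p: no divisor's leading term divides it; move 24/25p to the remainder.
  leading term q²: no divisor's leading term divides it; move ⅘q² to the remainder.
  leading term q: no divisor's leading term divides it; move 66/25q to the remainder.
  leading term 1: no divisor's leading term divides it; move -48/25 to the remainder.
  remainder 24/25p + ⅘q² + 66/25q - 48/25 ≠ 0; add k_3 = 24/25p + ⅘q² + 66/25q - 48/25 to the basis.

S(f_2,k_3): lcm = pq. S = ⅘p - ⅚q³ - 11/4q² + 6/5q - 8/5.
  leading term p: subtract (⅚)·k_3 from ⅘p - ⅚q³ - 11/4q² + 6/5q - 8/5 → -⅚q³ - 41/12q² - q
  leading term q³: no divisor's leading term divides it; move -⅚q³ to the remainder.
  leading term q²: no divisor's leading term divides it; move -41/12q² to the remainder.
  leading term q: no divisor's leading term divides it; move -q to the remainder.
  remainder -⅚q³ - 41/12q² - q ≠ 0; add k_4 = -⅚q³ - 41/12q² - q to the basis.

The other S-polynomials (S(f_1,k_3), S(f_1,k_4), S(f_2,k_4), S(k_3,k_4)) all reduce to 0 modulo the current basis, so we have a Gröbner basis.
Inter-reduce: drop elements whose leading term is divisible by another's, tail-reduce, and make monic.
Reduced Gröbner basis: {p + ⅚q² + 11/4q - 2, q³ + 41/10q² + 6/5q}.
Label its elements g_1 = p + ⅚q² + 11/4q - 2, g_2 = q³ + 41/10q² + 6/5q.

Reduce h = -3p²q - 5/2pq³ - 33/4pq² + 4pq + 6p - 5q² - 12 modulo G:
  leading term p²q: subtract (-3pq)·g_1 from -3p²q - 5/2pq³ - 33/4pq² + 4pq + 6p - 5q² - 12 → -2pq + 6p - 5q² - 12
  leading term pq: subtract (-2q)·g_1 from -2pq + 6p - 5q² - 12 → 6p + 5/3q³ + ½q² - 4q - 12
  leading term p: subtract (6)·g_1 from 6p + 5/3q³ + ½q² - 4q - 12 → 5/3q³ - 9/2q² - 41/2q
  leading term q³: subtract (5/3)·g_2 from 5/3q³ - 9/2q² - 41/2q → -34/3q² - 45/2q
  leading term q²: no divisor's leading term divides it; move -34/3q² to the remainder.
  leading term q: no divisor's leading term divides it; move -45/2q to the remainder.
  normal form = -34/3q² - 45/2q.
The normal form is nonzero, so h ∉ I. Since h minus its normal form lies in I, I + (h) = I + (r) where r = -34/3q² - 45/2q; decide whether this ideal is the whole ring.
Run Buchberger on G together with r (pairs among the g_i already reduce to 0 since G is a Gröbner basis):
g_1 = p + ⅚q² + 11/4q - 2, LT = p.
g_2 = q³ + 41/10q² + 6/5q, LT = q³.
r = -34/3q² - 45/2q, LT = q².

S(g_2,r): lcm = q³. S = 719/340q² + 6/5q.
  leading term q²: subtract (-2157/11560)·r from 719/340q² + 6/5q → -69321/23120q
  leading term q: no divisor's leading term divides it; move -69321/23120q to the remainder.
  remainder -69321/23120q ≠ 0; add m_4 = -69321/23120q to the basis.

The other S-polynomials (S(g_1,g_2), S(g_1,r), S(g_1,m_4), S(g_2,m_4), S(r,m_4)) all reduce to 0 modulo the current basis, so we have a Gröbner basis.
Inter-reduce: drop elements whose leading term is divisible by another's, tail-reduce, and make monic.
Reduced Gröbner basis: {p - 2, q}.
The reduced Gröbner basis of I + (h) is {p - 2, q} ≠ {1}, a proper ideal, so the enlarged system stays consistent: h is independent of I, with normal form -34/3q² - 45/2q.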